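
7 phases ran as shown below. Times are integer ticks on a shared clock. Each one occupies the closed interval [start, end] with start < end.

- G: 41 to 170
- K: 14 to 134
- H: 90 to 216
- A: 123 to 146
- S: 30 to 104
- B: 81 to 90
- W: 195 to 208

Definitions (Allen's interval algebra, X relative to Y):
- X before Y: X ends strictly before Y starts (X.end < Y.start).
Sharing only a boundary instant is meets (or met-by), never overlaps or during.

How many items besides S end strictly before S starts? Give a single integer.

0

Target S = [30, 104].
A [123, 146] → after → no.
B [81, 90] → during → no.
G [41, 170] → overlapped-by → no.
H [90, 216] → overlapped-by → no.
K [14, 134] → contains → no.
W [195, 208] → after → no.
Total: 0.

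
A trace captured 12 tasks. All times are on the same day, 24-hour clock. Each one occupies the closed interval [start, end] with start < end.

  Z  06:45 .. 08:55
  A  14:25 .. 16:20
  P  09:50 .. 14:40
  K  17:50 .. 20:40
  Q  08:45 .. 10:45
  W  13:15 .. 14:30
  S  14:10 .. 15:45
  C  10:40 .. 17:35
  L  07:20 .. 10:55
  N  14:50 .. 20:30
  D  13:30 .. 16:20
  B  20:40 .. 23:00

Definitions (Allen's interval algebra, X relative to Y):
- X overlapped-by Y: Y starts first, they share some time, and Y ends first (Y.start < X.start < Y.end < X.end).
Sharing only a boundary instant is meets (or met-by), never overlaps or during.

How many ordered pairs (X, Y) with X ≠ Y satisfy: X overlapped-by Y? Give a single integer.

Checking all 132 ordered pairs for relation 'overlapped-by'; matching pairs in alphabetical order:
(A, P): A overlapped-by P ✓
(A, S): A overlapped-by S ✓
(A, W): A overlapped-by W ✓
(C, L): C overlapped-by L ✓
(C, P): C overlapped-by P ✓
(C, Q): C overlapped-by Q ✓
(D, P): D overlapped-by P ✓
(D, W): D overlapped-by W ✓
(K, N): K overlapped-by N ✓
(L, Z): L overlapped-by Z ✓
(N, A): N overlapped-by A ✓
(N, C): N overlapped-by C ✓
(N, D): N overlapped-by D ✓
(N, S): N overlapped-by S ✓
(P, L): P overlapped-by L ✓
(P, Q): P overlapped-by Q ✓
(Q, Z): Q overlapped-by Z ✓
(S, P): S overlapped-by P ✓
(S, W): S overlapped-by W ✓
Count: 19.

19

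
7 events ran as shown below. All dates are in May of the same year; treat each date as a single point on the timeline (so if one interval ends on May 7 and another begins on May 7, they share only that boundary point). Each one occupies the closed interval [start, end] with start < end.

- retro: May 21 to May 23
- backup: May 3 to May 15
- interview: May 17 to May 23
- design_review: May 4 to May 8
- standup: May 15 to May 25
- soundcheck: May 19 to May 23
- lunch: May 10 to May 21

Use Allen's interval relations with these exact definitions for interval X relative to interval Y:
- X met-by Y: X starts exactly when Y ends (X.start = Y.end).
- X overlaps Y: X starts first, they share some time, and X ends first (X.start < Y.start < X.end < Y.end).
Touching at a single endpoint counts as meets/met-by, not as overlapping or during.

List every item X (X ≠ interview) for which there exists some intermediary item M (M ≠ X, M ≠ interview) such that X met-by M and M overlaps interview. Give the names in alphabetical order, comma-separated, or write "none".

retro

Target interview = [May 17, May 23].
Intermediaries M with M overlaps interview: lunch.
Via lunch — items with X met-by lunch: retro.
Union: retro.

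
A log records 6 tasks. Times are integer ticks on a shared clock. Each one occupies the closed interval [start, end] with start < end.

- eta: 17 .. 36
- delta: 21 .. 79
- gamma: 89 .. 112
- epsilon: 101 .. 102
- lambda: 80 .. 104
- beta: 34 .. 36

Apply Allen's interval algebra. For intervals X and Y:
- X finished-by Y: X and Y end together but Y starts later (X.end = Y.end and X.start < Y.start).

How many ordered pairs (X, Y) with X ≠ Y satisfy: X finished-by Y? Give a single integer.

Checking all 30 ordered pairs for relation 'finished-by'; matching pairs in alphabetical order:
(eta, beta): eta finished-by beta ✓
Count: 1.

1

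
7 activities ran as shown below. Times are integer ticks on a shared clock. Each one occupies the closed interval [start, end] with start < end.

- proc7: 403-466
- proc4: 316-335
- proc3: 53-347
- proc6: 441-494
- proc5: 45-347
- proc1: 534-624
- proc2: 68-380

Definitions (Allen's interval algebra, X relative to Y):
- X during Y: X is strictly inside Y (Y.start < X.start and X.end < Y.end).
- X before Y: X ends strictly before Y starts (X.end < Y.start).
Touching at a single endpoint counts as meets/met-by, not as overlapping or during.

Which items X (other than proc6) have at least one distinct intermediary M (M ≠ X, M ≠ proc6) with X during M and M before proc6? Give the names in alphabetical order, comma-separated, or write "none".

Target proc6 = [441, 494].
Intermediaries M with M before proc6: proc2, proc3, proc4, proc5.
Via proc2 — items with X during proc2: proc4.
Via proc3 — items with X during proc3: proc4.
Via proc4 — items with X during proc4: none.
Via proc5 — items with X during proc5: proc4.
Union: proc4.

proc4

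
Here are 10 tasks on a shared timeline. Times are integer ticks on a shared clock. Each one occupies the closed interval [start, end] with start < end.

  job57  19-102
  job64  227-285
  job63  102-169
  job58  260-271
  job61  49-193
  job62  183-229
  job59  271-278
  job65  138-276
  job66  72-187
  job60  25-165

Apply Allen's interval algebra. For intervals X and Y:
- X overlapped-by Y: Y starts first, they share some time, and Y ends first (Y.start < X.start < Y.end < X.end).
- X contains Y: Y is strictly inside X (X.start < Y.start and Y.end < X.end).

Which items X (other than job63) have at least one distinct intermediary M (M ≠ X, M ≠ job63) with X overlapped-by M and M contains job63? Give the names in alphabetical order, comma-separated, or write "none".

Target job63 = [102, 169].
Intermediaries M with M contains job63: job61, job66.
Via job61 — items with X overlapped-by job61: job62, job65.
Via job66 — items with X overlapped-by job66: job62, job65.
Union: job62, job65.

job62, job65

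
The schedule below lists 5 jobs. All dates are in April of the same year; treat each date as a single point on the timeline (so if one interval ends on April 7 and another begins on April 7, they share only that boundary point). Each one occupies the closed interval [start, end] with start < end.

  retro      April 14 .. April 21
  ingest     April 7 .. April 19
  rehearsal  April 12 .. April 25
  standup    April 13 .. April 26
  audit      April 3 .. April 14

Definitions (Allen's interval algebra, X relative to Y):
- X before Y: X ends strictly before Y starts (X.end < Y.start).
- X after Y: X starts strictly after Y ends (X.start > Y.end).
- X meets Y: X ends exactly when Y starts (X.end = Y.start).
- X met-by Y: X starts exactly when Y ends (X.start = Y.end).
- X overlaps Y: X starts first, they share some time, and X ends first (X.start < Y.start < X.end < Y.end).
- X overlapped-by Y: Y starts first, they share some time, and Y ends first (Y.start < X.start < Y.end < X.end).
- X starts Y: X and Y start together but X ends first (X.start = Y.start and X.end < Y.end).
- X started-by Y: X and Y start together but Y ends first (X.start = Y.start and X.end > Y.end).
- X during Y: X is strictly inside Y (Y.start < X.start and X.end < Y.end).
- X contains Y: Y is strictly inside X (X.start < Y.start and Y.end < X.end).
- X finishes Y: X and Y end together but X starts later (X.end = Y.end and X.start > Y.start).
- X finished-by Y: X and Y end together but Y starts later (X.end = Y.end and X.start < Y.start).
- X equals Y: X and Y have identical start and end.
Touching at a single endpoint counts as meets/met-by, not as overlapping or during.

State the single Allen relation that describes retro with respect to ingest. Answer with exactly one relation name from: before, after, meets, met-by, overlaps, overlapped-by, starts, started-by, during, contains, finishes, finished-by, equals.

overlapped-by

retro = [April 14, April 21]; ingest = [April 7, April 19].
Compare endpoints: retro.start > ingest.start, retro.start < ingest.end, retro.end > ingest.start, retro.end > ingest.end.
That pattern is 'overlapped-by'.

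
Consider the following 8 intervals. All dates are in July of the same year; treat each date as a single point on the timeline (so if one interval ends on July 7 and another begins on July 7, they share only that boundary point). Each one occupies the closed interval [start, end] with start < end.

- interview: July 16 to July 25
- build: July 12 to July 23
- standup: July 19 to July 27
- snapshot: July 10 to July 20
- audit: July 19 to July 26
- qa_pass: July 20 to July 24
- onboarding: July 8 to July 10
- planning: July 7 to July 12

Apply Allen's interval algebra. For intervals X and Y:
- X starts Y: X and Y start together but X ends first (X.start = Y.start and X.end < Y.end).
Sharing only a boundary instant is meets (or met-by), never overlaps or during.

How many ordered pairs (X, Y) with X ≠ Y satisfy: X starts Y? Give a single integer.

1

Checking all 56 ordered pairs for relation 'starts'; matching pairs in alphabetical order:
(audit, standup): audit starts standup ✓
Count: 1.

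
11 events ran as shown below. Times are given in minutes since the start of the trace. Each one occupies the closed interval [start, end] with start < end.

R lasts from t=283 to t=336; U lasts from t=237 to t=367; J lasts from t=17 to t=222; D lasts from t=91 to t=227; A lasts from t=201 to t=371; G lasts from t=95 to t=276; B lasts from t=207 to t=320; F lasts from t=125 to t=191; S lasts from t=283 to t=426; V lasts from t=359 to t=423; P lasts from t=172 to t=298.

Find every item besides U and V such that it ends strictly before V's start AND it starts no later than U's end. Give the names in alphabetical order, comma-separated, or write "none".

Conditions: its end is strictly before V's start (X.end < t=359) AND its start is no later than U's end (X.start <= t=367).
A: end t=371 < t=359? ✗; start t=201 <= t=367? ✓ → no.
B: end t=320 < t=359? ✓; start t=207 <= t=367? ✓ → yes.
D: end t=227 < t=359? ✓; start t=91 <= t=367? ✓ → yes.
F: end t=191 < t=359? ✓; start t=125 <= t=367? ✓ → yes.
G: end t=276 < t=359? ✓; start t=95 <= t=367? ✓ → yes.
J: end t=222 < t=359? ✓; start t=17 <= t=367? ✓ → yes.
P: end t=298 < t=359? ✓; start t=172 <= t=367? ✓ → yes.
R: end t=336 < t=359? ✓; start t=283 <= t=367? ✓ → yes.
S: end t=426 < t=359? ✗; start t=283 <= t=367? ✓ → no.
Result: B, D, F, G, J, P, R.

B, D, F, G, J, P, R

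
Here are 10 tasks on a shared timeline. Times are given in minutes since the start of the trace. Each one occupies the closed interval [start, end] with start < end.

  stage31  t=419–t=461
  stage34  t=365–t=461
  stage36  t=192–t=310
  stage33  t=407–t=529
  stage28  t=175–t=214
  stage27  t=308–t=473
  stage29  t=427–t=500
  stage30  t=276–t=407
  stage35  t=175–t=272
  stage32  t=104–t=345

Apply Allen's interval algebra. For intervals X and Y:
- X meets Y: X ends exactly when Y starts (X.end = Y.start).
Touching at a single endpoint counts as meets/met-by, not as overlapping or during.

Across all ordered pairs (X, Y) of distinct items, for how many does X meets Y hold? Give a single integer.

1

Checking all 90 ordered pairs for relation 'meets'; matching pairs in alphabetical order:
(stage30, stage33): stage30 meets stage33 ✓
Count: 1.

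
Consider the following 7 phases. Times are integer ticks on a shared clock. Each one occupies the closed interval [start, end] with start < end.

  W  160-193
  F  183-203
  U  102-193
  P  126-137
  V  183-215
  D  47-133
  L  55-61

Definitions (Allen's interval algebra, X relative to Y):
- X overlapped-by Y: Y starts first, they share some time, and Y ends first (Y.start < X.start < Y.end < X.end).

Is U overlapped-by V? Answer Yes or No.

No

U = [102, 193], V = [183, 215].
Actual relation of U to V: overlaps.
Asked whether 'overlapped-by' holds → No.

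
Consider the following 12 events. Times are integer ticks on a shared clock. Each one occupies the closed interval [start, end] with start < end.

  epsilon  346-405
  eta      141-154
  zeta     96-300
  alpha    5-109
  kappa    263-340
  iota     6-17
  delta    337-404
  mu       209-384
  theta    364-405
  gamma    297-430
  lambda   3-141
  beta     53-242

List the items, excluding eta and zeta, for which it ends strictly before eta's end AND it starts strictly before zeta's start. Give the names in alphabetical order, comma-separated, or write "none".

alpha, iota, lambda

Conditions: its end is strictly before eta's end (X.end < 154) AND its start is strictly before zeta's start (X.start < 96).
alpha: end 109 < 154? ✓; start 5 < 96? ✓ → yes.
beta: end 242 < 154? ✗; start 53 < 96? ✓ → no.
delta: end 404 < 154? ✗; start 337 < 96? ✗ → no.
epsilon: end 405 < 154? ✗; start 346 < 96? ✗ → no.
gamma: end 430 < 154? ✗; start 297 < 96? ✗ → no.
iota: end 17 < 154? ✓; start 6 < 96? ✓ → yes.
kappa: end 340 < 154? ✗; start 263 < 96? ✗ → no.
lambda: end 141 < 154? ✓; start 3 < 96? ✓ → yes.
mu: end 384 < 154? ✗; start 209 < 96? ✗ → no.
theta: end 405 < 154? ✗; start 364 < 96? ✗ → no.
Result: alpha, iota, lambda.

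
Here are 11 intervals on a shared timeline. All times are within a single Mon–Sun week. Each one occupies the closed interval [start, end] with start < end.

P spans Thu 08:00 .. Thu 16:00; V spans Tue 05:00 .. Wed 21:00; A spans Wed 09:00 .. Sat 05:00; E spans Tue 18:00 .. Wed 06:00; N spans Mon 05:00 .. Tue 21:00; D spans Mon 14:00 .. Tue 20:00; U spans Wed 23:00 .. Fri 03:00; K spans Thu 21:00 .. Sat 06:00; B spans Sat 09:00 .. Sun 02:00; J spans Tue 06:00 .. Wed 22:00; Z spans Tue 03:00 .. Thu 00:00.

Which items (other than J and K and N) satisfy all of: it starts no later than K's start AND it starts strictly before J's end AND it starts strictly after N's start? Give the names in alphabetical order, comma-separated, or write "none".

A, D, E, V, Z

Conditions: its start is no later than K's start (X.start <= Thu 21:00) AND its start is strictly before J's end (X.start < Wed 22:00) AND its start is strictly after N's start (X.start > Mon 05:00).
A: start Wed 09:00 <= Thu 21:00? ✓; start Wed 09:00 < Wed 22:00? ✓; start Wed 09:00 > Mon 05:00? ✓ → yes.
B: start Sat 09:00 <= Thu 21:00? ✗; start Sat 09:00 < Wed 22:00? ✗; start Sat 09:00 > Mon 05:00? ✓ → no.
D: start Mon 14:00 <= Thu 21:00? ✓; start Mon 14:00 < Wed 22:00? ✓; start Mon 14:00 > Mon 05:00? ✓ → yes.
E: start Tue 18:00 <= Thu 21:00? ✓; start Tue 18:00 < Wed 22:00? ✓; start Tue 18:00 > Mon 05:00? ✓ → yes.
P: start Thu 08:00 <= Thu 21:00? ✓; start Thu 08:00 < Wed 22:00? ✗; start Thu 08:00 > Mon 05:00? ✓ → no.
U: start Wed 23:00 <= Thu 21:00? ✓; start Wed 23:00 < Wed 22:00? ✗; start Wed 23:00 > Mon 05:00? ✓ → no.
V: start Tue 05:00 <= Thu 21:00? ✓; start Tue 05:00 < Wed 22:00? ✓; start Tue 05:00 > Mon 05:00? ✓ → yes.
Z: start Tue 03:00 <= Thu 21:00? ✓; start Tue 03:00 < Wed 22:00? ✓; start Tue 03:00 > Mon 05:00? ✓ → yes.
Result: A, D, E, V, Z.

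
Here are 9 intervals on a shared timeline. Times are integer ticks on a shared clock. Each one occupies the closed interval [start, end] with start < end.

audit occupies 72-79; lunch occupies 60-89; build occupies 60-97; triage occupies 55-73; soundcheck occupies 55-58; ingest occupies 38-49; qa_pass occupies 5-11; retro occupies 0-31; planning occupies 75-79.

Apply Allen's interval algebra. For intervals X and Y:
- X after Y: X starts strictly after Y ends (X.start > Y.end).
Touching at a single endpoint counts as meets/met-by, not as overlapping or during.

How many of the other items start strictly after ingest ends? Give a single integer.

6

Target ingest = [38, 49].
audit [72, 79] → after → counts.
build [60, 97] → after → counts.
lunch [60, 89] → after → counts.
planning [75, 79] → after → counts.
qa_pass [5, 11] → before → no.
retro [0, 31] → before → no.
soundcheck [55, 58] → after → counts.
triage [55, 73] → after → counts.
Total: 6.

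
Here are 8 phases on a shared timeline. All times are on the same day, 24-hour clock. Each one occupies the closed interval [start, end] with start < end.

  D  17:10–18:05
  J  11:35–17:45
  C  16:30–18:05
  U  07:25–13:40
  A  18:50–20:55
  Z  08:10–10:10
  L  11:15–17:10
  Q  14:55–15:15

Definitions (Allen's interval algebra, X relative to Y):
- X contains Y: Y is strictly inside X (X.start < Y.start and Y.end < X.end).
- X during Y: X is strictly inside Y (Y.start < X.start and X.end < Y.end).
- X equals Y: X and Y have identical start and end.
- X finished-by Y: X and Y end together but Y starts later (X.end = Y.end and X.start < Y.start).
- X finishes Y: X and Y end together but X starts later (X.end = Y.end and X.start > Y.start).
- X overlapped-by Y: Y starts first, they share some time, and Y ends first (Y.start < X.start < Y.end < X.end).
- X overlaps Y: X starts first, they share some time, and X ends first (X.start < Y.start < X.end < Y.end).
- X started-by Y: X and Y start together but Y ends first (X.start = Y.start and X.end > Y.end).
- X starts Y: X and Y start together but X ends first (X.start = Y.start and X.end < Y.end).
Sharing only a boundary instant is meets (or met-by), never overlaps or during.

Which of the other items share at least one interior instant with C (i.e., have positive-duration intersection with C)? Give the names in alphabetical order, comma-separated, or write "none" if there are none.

Target C = [16:30, 18:05].
A [18:50, 20:55] → after → no.
D [17:10, 18:05] → finishes → yes.
J [11:35, 17:45] → overlaps → yes.
L [11:15, 17:10] → overlaps → yes.
Q [14:55, 15:15] → before → no.
U [07:25, 13:40] → before → no.
Z [08:10, 10:10] → before → no.
Result: D, J, L.

D, J, L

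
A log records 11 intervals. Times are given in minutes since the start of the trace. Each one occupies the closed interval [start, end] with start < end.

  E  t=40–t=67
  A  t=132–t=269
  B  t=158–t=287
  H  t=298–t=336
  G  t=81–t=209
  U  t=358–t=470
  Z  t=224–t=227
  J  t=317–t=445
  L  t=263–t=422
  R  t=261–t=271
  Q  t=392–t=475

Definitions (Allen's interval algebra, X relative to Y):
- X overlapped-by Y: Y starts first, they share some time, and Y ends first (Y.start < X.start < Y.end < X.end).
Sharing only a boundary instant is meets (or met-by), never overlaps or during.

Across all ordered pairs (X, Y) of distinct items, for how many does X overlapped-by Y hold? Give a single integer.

14

Checking all 110 ordered pairs for relation 'overlapped-by'; matching pairs in alphabetical order:
(A, G): A overlapped-by G ✓
(B, A): B overlapped-by A ✓
(B, G): B overlapped-by G ✓
(J, H): J overlapped-by H ✓
(J, L): J overlapped-by L ✓
(L, A): L overlapped-by A ✓
(L, B): L overlapped-by B ✓
(L, R): L overlapped-by R ✓
(Q, J): Q overlapped-by J ✓
(Q, L): Q overlapped-by L ✓
(Q, U): Q overlapped-by U ✓
(R, A): R overlapped-by A ✓
(U, J): U overlapped-by J ✓
(U, L): U overlapped-by L ✓
Count: 14.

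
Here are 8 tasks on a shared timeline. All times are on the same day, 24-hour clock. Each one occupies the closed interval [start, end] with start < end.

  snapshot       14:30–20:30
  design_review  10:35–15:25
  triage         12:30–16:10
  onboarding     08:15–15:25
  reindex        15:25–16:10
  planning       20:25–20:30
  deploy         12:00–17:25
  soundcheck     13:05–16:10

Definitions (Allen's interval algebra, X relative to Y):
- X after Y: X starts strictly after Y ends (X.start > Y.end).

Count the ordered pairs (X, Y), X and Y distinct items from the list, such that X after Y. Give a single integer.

Checking all 56 ordered pairs for relation 'after'; matching pairs in alphabetical order:
(planning, deploy): planning after deploy ✓
(planning, design_review): planning after design_review ✓
(planning, onboarding): planning after onboarding ✓
(planning, reindex): planning after reindex ✓
(planning, soundcheck): planning after soundcheck ✓
(planning, triage): planning after triage ✓
Count: 6.

6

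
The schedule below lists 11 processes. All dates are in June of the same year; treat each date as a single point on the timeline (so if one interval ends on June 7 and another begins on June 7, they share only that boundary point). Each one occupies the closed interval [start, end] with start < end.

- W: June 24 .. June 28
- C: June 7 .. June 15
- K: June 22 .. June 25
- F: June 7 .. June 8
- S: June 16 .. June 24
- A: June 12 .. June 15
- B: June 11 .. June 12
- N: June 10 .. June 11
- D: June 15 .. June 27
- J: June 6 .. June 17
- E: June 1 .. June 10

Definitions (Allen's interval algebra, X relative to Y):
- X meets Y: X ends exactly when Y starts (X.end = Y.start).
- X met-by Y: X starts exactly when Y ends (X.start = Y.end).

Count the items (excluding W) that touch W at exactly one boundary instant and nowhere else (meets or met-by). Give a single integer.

1

Target W = [June 24, June 28].
A [June 12, June 15] → before → no.
B [June 11, June 12] → before → no.
C [June 7, June 15] → before → no.
D [June 15, June 27] → overlaps → no.
E [June 1, June 10] → before → no.
F [June 7, June 8] → before → no.
J [June 6, June 17] → before → no.
K [June 22, June 25] → overlaps → no.
N [June 10, June 11] → before → no.
S [June 16, June 24] → meets → counts.
Total: 1.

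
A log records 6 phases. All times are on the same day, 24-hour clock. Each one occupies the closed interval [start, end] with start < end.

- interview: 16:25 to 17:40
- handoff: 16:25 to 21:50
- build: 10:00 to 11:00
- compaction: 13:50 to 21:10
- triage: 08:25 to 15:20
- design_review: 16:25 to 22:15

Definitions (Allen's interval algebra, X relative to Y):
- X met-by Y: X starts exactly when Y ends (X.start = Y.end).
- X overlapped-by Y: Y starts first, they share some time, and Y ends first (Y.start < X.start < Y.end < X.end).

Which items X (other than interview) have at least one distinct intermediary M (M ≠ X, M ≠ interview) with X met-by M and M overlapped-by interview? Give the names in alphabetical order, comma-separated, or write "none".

none

Target interview = [16:25, 17:40].
Intermediaries M with M overlapped-by interview: none.
Union: none.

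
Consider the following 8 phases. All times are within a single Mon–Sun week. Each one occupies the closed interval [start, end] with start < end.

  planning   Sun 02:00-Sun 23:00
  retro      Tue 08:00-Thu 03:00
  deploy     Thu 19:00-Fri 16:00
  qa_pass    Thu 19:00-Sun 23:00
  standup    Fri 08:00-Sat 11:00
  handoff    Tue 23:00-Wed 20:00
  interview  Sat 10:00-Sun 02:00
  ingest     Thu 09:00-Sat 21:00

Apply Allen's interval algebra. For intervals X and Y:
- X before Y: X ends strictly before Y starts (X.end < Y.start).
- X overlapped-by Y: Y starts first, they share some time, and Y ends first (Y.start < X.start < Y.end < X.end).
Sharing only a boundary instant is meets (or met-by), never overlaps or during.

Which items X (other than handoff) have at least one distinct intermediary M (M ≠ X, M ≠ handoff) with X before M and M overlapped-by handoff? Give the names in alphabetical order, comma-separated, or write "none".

Target handoff = [Tue 23:00, Wed 20:00].
Intermediaries M with M overlapped-by handoff: none.
Union: none.

none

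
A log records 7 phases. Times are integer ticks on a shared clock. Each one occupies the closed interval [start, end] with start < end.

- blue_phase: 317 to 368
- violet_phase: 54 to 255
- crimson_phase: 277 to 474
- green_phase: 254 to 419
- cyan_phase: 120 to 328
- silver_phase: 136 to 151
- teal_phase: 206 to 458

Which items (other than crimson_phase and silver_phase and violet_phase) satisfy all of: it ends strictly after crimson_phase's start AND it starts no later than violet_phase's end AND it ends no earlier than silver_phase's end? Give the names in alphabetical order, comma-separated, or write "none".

cyan_phase, green_phase, teal_phase

Conditions: its end is strictly after crimson_phase's start (X.end > 277) AND its start is no later than violet_phase's end (X.start <= 255) AND its end is no earlier than silver_phase's end (X.end >= 151).
blue_phase: end 368 > 277? ✓; start 317 <= 255? ✗; end 368 >= 151? ✓ → no.
cyan_phase: end 328 > 277? ✓; start 120 <= 255? ✓; end 328 >= 151? ✓ → yes.
green_phase: end 419 > 277? ✓; start 254 <= 255? ✓; end 419 >= 151? ✓ → yes.
teal_phase: end 458 > 277? ✓; start 206 <= 255? ✓; end 458 >= 151? ✓ → yes.
Result: cyan_phase, green_phase, teal_phase.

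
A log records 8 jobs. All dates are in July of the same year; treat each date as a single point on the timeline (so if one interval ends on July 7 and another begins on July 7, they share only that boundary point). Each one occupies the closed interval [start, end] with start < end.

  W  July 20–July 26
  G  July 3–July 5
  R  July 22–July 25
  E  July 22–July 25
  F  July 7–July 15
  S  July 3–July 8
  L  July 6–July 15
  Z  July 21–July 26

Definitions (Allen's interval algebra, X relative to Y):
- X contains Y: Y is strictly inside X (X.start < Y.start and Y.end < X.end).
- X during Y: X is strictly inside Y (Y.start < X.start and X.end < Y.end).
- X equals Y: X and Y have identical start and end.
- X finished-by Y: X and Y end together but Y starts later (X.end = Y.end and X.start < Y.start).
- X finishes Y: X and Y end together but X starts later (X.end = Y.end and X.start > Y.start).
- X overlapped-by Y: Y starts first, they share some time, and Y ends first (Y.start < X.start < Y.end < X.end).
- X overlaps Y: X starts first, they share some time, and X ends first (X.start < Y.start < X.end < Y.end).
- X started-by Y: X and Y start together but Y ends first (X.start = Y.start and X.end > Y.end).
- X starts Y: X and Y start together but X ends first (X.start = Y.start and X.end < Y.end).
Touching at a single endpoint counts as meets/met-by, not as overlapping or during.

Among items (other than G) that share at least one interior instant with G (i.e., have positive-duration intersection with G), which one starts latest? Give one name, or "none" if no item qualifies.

S

Target G = [July 3, July 5].
E [July 22, July 25] → after → excluded.
F [July 7, July 15] → after → excluded.
L [July 6, July 15] → after → excluded.
R [July 22, July 25] → after → excluded.
S [July 3, July 8] → started-by → candidate.
W [July 20, July 26] → after → excluded.
Z [July 21, July 26] → after → excluded.
Among candidates, latest start is July 3 → S.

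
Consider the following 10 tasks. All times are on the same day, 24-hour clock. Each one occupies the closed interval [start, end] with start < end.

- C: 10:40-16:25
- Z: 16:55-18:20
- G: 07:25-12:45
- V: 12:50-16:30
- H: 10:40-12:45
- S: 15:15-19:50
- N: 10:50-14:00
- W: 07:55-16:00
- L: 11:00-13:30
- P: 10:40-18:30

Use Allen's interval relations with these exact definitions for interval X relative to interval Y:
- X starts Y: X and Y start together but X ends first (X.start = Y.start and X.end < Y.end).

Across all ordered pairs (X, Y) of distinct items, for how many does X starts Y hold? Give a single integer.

3

Checking all 90 ordered pairs for relation 'starts'; matching pairs in alphabetical order:
(C, P): C starts P ✓
(H, C): H starts C ✓
(H, P): H starts P ✓
Count: 3.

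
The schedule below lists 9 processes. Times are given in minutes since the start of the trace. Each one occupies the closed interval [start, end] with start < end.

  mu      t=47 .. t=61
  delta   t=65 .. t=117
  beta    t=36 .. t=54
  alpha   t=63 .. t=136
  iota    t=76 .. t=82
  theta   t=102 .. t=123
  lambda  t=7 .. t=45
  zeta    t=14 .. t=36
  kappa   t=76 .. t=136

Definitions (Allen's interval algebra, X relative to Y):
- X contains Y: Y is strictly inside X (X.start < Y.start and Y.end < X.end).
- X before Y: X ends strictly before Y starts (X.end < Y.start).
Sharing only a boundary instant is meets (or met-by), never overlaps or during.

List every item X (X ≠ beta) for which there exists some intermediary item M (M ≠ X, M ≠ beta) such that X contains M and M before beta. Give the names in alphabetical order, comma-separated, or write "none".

none

Target beta = [t=36, t=54].
Intermediaries M with M before beta: none.
Union: none.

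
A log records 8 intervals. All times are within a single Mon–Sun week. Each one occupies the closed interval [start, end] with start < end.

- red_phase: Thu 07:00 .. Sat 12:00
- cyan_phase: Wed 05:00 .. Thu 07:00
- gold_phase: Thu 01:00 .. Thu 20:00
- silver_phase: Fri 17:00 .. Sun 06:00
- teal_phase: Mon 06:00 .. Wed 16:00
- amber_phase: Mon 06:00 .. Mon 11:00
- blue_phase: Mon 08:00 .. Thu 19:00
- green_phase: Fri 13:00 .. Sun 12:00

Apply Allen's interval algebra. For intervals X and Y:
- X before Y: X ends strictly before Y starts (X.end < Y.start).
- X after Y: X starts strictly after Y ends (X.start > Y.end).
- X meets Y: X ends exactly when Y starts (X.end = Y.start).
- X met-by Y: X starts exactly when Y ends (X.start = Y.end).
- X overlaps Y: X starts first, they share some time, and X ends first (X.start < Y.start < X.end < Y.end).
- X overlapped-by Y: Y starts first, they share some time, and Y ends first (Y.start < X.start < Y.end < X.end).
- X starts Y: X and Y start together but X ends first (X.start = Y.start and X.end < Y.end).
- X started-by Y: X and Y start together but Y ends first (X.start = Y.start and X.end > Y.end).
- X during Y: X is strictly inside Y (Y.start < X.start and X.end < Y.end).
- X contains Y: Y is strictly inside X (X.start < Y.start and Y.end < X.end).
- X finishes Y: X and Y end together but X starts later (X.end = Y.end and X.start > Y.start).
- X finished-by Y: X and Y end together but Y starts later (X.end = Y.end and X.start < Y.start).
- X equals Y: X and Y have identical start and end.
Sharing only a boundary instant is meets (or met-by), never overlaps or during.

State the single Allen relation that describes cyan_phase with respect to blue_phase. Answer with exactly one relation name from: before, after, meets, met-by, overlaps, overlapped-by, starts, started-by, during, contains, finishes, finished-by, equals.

cyan_phase = [Wed 05:00, Thu 07:00]; blue_phase = [Mon 08:00, Thu 19:00].
Compare endpoints: cyan_phase.start > blue_phase.start, cyan_phase.start < blue_phase.end, cyan_phase.end > blue_phase.start, cyan_phase.end < blue_phase.end.
That pattern is 'during'.

during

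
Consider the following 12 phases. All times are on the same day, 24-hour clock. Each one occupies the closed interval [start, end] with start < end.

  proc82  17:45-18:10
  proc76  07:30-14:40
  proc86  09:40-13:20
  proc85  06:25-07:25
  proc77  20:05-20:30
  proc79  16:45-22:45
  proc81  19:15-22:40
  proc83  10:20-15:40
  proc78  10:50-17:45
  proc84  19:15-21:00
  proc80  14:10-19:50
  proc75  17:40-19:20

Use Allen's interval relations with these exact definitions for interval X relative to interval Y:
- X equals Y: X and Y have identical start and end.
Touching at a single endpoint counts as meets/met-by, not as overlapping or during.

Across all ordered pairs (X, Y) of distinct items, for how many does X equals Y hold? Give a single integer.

0

Checking all 132 ordered pairs for relation 'equals'; matching pairs in alphabetical order:
No pair satisfies it.
Count: 0.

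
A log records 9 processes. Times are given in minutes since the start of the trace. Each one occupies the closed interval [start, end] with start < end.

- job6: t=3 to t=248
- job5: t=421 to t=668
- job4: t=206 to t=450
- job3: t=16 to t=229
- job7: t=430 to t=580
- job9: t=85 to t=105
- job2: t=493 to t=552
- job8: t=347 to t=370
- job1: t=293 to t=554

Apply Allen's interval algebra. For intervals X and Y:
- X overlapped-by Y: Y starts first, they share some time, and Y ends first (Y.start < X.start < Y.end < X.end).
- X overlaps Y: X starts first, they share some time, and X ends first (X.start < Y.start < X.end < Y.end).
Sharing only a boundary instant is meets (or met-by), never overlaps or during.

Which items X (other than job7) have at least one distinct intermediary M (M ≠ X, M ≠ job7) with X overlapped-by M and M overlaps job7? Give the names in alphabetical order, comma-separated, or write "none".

Target job7 = [t=430, t=580].
Intermediaries M with M overlaps job7: job1, job4.
Via job1 — items with X overlapped-by job1: job5.
Via job4 — items with X overlapped-by job4: job1, job5.
Union: job1, job5.

job1, job5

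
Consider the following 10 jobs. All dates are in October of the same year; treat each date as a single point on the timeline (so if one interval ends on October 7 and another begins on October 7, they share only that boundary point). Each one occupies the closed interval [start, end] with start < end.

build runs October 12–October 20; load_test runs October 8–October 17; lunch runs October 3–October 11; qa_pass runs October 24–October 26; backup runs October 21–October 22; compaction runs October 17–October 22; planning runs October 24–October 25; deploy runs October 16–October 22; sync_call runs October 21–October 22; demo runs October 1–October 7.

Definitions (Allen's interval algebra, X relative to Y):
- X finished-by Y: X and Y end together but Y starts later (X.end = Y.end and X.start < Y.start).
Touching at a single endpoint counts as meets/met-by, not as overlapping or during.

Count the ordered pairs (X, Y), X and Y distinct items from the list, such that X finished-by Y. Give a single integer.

Checking all 90 ordered pairs for relation 'finished-by'; matching pairs in alphabetical order:
(compaction, backup): compaction finished-by backup ✓
(compaction, sync_call): compaction finished-by sync_call ✓
(deploy, backup): deploy finished-by backup ✓
(deploy, compaction): deploy finished-by compaction ✓
(deploy, sync_call): deploy finished-by sync_call ✓
Count: 5.

5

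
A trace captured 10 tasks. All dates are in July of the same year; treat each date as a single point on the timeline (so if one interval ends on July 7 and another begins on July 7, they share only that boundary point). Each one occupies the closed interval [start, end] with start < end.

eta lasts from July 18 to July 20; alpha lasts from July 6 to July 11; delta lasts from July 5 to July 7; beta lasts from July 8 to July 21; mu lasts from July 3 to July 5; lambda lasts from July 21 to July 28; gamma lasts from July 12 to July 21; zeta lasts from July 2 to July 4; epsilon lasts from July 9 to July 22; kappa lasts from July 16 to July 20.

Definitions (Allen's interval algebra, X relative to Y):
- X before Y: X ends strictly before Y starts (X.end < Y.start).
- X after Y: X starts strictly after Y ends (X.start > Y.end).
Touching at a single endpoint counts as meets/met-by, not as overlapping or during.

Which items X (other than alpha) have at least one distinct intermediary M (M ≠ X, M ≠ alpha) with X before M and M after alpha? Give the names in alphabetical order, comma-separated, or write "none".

delta, eta, kappa, mu, zeta

Target alpha = [July 6, July 11].
Intermediaries M with M after alpha: eta, gamma, kappa, lambda.
Via eta — items with X before eta: delta, mu, zeta.
Via gamma — items with X before gamma: delta, mu, zeta.
Via kappa — items with X before kappa: delta, mu, zeta.
Via lambda — items with X before lambda: delta, eta, kappa, mu, zeta.
Union: delta, eta, kappa, mu, zeta.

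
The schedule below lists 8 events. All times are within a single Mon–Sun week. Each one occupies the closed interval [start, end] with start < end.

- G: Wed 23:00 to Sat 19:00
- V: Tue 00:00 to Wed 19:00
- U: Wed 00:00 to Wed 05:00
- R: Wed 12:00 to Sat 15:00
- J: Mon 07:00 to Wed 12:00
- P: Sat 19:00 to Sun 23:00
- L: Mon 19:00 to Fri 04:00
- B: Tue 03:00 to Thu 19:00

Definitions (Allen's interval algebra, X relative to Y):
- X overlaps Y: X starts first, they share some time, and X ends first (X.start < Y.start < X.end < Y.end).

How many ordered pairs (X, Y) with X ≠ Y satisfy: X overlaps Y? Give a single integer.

Checking all 56 ordered pairs for relation 'overlaps'; matching pairs in alphabetical order:
(B, G): B overlaps G ✓
(B, R): B overlaps R ✓
(J, B): J overlaps B ✓
(J, L): J overlaps L ✓
(J, V): J overlaps V ✓
(L, G): L overlaps G ✓
(L, R): L overlaps R ✓
(R, G): R overlaps G ✓
(V, B): V overlaps B ✓
(V, R): V overlaps R ✓
Count: 10.

10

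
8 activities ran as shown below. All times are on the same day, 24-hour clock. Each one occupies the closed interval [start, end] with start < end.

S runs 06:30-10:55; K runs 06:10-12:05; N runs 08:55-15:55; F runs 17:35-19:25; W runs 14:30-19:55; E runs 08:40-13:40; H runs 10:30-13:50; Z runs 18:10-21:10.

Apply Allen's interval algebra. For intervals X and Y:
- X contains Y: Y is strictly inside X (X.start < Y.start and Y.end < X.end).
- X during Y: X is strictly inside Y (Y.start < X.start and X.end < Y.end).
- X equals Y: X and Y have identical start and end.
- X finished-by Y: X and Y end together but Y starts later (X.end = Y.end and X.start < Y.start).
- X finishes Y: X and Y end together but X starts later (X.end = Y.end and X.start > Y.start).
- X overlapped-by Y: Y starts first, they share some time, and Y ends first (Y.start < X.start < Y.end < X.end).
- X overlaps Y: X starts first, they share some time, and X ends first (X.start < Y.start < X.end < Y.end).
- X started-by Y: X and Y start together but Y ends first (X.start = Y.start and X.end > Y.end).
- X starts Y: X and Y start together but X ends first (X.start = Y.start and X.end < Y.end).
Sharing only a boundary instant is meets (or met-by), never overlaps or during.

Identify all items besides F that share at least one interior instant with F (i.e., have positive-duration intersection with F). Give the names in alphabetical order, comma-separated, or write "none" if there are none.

Target F = [17:35, 19:25].
E [08:40, 13:40] → before → no.
H [10:30, 13:50] → before → no.
K [06:10, 12:05] → before → no.
N [08:55, 15:55] → before → no.
S [06:30, 10:55] → before → no.
W [14:30, 19:55] → contains → yes.
Z [18:10, 21:10] → overlapped-by → yes.
Result: W, Z.

W, Z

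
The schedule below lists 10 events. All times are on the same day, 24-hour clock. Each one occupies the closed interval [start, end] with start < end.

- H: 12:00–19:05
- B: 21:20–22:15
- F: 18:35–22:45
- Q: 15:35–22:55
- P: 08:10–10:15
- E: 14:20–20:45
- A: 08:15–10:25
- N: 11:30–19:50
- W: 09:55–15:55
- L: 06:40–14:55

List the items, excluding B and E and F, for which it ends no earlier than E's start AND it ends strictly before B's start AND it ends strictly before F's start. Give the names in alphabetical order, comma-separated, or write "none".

L, W

Conditions: its end is no earlier than E's start (X.end >= 14:20) AND its end is strictly before B's start (X.end < 21:20) AND its end is strictly before F's start (X.end < 18:35).
A: end 10:25 >= 14:20? ✗; end 10:25 < 21:20? ✓; end 10:25 < 18:35? ✓ → no.
H: end 19:05 >= 14:20? ✓; end 19:05 < 21:20? ✓; end 19:05 < 18:35? ✗ → no.
L: end 14:55 >= 14:20? ✓; end 14:55 < 21:20? ✓; end 14:55 < 18:35? ✓ → yes.
N: end 19:50 >= 14:20? ✓; end 19:50 < 21:20? ✓; end 19:50 < 18:35? ✗ → no.
P: end 10:15 >= 14:20? ✗; end 10:15 < 21:20? ✓; end 10:15 < 18:35? ✓ → no.
Q: end 22:55 >= 14:20? ✓; end 22:55 < 21:20? ✗; end 22:55 < 18:35? ✗ → no.
W: end 15:55 >= 14:20? ✓; end 15:55 < 21:20? ✓; end 15:55 < 18:35? ✓ → yes.
Result: L, W.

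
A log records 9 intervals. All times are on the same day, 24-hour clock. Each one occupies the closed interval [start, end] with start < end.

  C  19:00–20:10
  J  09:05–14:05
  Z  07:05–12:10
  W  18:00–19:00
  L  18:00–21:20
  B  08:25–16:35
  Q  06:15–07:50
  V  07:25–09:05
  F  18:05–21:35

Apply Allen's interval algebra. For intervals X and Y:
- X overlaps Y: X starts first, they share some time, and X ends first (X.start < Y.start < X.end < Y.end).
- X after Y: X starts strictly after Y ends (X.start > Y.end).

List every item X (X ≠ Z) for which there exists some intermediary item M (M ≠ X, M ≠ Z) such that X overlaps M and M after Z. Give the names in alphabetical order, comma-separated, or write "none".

Target Z = [07:05, 12:10].
Intermediaries M with M after Z: C, F, L, W.
Via C — items with X overlaps C: none.
Via F — items with X overlaps F: L, W.
Via L — items with X overlaps L: none.
Via W — items with X overlaps W: none.
Union: L, W.

L, W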